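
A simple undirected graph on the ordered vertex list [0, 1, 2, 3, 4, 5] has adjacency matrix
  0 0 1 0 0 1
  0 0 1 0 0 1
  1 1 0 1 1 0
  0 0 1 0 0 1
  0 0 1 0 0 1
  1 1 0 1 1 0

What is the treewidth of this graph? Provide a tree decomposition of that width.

Treewidth 2.
One optimal decomposition is:
Bags: B1 = {0, 2, 5}  B2 = {1, 2, 5}  B3 = {2, 4, 5}  B4 = {2, 3, 5}
Tree: B1–B2, B2–B3, B3–B4

Each bag holds 3 vertices, so the decomposition has width 2, which upper-bounds the treewidth. The edges 5–0–2–1–5 form a cycle, so G is not a tree and its treewidth is at least 2. The upper and lower bounds meet at 2, so that is the treewidth.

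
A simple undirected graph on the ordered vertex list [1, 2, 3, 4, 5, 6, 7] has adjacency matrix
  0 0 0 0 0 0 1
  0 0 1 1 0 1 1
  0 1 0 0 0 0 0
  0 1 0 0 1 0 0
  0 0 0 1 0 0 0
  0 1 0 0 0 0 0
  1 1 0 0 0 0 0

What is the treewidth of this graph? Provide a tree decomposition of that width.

The largest bag has 2 vertices, giving width 1; this decomposition certifies tw(G) ≤ 1. Any graph with an edge has treewidth ≥ 1, and G has the edge 2–4. Combining the bounds, tw(G) = 1.

Treewidth 1.
Bags: B1 = {2, 4}  B2 = {2, 7}  B3 = {2, 6}  B4 = {2, 3}  B5 = {1, 7}  B6 = {4, 5}
Tree: B1–B2, B1–B3, B1–B4, B2–B5, B1–B6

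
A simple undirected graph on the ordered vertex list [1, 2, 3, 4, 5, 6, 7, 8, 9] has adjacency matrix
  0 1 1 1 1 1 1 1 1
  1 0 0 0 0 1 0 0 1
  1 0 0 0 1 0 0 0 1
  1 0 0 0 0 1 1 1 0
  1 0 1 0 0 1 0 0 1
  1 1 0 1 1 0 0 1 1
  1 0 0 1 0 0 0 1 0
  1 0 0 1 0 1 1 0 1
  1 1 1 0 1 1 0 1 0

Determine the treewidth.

A width-3 tree decomposition is:
Bags: B1 = {1, 5, 6, 9}  B2 = {1, 6, 8, 9}  B3 = {1, 4, 6, 8}  B4 = {1, 3, 5, 9}  B5 = {1, 2, 6, 9}  B6 = {1, 4, 7, 8}
Tree: B1–B2, B2–B3, B1–B4, B2–B5, B3–B6
Each bag holds 4 vertices, so the decomposition has width 3, which upper-bounds the treewidth. On the other hand G contains the 4-clique {1, 3, 5, 9}. A clique must lie in a single bag of any decomposition, so no decomposition can have width below 3. Combining the bounds, tw(G) = 3.

3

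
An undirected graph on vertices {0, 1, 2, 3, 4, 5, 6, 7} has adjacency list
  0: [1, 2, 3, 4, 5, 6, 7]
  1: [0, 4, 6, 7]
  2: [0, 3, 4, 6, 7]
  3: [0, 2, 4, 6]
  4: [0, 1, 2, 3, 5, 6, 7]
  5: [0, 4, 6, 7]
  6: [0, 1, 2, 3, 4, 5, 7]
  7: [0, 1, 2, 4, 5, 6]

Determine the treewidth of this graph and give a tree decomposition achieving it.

Treewidth 4.
One such decomposition:
Bags: B1 = {0, 1, 4, 6, 7}  B2 = {0, 2, 4, 6, 7}  B3 = {0, 4, 5, 6, 7}  B4 = {0, 2, 3, 4, 6}
Tree: B1–B2, B1–B3, B2–B4

Every bag has size at most 5, so the width is 5 − 1 = 4 and tw(G) ≤ 4. On the other hand G contains the 5-clique {0, 2, 3, 4, 6}. A clique must lie in a single bag of any decomposition, so no decomposition can have width below 4. Combining the bounds, tw(G) = 4.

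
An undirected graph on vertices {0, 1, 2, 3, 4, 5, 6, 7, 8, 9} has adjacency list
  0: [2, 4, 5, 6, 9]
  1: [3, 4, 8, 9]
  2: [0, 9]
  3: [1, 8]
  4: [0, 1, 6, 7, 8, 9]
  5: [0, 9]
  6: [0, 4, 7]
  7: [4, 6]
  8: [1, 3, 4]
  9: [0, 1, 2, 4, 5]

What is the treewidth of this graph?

A width-2 tree decomposition is:
Bags: B1 = {0, 4, 9}  B2 = {1, 4, 9}  B3 = {0, 4, 6}  B4 = {1, 4, 8}  B5 = {4, 6, 7}  B6 = {0, 5, 9}  B7 = {0, 2, 9}  B8 = {1, 3, 8}
Tree: B1–B2, B1–B3, B2–B4, B3–B5, B1–B6, B6–B7, B4–B8
Each bag holds 3 vertices, so the decomposition has width 2, which upper-bounds the treewidth. On the other hand G contains the 3-clique {0, 2, 9}. A clique must lie in a single bag of any decomposition, so no decomposition can have width below 2. Therefore the treewidth is 2.

2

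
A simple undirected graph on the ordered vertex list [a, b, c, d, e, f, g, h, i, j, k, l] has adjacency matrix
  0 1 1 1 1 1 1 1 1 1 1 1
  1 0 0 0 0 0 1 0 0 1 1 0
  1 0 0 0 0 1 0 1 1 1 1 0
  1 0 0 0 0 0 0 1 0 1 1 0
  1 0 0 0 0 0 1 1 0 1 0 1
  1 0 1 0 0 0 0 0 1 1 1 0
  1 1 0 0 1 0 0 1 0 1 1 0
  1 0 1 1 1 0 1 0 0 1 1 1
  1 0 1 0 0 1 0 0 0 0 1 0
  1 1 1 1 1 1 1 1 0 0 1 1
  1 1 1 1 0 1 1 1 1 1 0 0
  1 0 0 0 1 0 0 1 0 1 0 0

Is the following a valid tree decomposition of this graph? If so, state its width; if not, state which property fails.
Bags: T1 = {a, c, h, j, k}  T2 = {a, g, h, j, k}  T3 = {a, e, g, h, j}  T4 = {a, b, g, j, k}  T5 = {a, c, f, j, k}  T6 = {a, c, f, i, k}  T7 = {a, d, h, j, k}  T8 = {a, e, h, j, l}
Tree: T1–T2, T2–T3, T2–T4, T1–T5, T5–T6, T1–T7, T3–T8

Vertex coverage: the bags together contain {a, b, c, d, e, f, g, h, i, j, k, l}, the full vertex set. Edge coverage: each edge of G has both endpoints in at least one bag. Running intersection: for every vertex, the bags containing it form a connected subtree. All three properties hold, so this is a valid tree decomposition of width max|bag| − 1 = 4, and hence tw(G) ≤ 4.

Yes; width 4.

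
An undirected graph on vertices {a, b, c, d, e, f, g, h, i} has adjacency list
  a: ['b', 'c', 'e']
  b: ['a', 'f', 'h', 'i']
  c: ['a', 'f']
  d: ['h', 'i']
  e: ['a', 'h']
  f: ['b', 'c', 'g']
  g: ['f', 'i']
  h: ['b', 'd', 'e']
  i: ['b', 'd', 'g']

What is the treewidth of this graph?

3

A width-3 tree decomposition is:
Bags: B1 = {a, c, e, h}  B2 = {a, b, c, h}  B3 = {b, c, f, h}  B4 = {b, d, f, h}  B5 = {b, d, f, i}  B6 = {d, f, g, i}
Tree: B1–B2, B2–B3, B3–B4, B4–B5, B5–B6
Every bag has size at most 4, so the width is 4 − 1 = 3 and tw(G) ≤ 3. For the lower bound: the 4 vertex sets {a,c,e}, {h}, {b}, {d,f,g,i} are disjoint, each induces a connected subgraph, and every pair is joined by at least one edge of G. Contracting each set to a single vertex therefore yields K_{4} as a minor, and since treewidth is minor-monotone, tw(G) ≥ tw(K_{4}) = 3. Hence tw(G) = 3 exactly.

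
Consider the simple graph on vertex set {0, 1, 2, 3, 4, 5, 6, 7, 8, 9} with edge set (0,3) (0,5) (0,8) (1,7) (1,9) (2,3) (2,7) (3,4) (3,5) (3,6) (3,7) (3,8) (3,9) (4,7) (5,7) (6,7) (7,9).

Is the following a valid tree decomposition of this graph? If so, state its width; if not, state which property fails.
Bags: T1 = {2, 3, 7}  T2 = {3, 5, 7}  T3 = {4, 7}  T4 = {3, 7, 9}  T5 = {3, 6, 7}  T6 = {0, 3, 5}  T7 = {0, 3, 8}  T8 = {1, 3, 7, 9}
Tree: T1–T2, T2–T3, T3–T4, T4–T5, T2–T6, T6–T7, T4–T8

A tree decomposition must satisfy three properties: every vertex lies in some bag; for every edge, both endpoints lie together in some bag; and for every vertex, the bags containing it form a connected subtree. Here edge (3,4) lies in no bag, so the decomposition is invalid.

No — edge (3,4) lies in no bag.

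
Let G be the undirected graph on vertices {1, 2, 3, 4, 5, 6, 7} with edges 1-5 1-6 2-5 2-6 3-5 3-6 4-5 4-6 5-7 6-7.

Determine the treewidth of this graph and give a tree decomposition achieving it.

Treewidth 2.
Bags: B1 = {5, 6, 7}  B2 = {3, 5, 6}  B3 = {1, 5, 6}  B4 = {4, 5, 6}  B5 = {2, 5, 6}
Tree: B1–B2, B2–B3, B3–B4, B4–B5

Every bag has size at most 3, so the width is 3 − 1 = 2 and tw(G) ≤ 2. The edges 6–7–5–3–6 form a cycle, so G is not a tree and its treewidth is at least 2. Combining the bounds, tw(G) = 2.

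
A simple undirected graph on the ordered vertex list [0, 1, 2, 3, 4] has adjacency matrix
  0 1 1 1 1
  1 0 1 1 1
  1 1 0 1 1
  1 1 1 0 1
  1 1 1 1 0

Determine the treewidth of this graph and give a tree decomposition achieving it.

Treewidth 4.
One such decomposition:
Bags: B1 = {0, 1, 2, 3, 4}
Tree: (single bag)

A single bag containing all 5 vertices is trivially a valid decomposition of width 4. Conversely, {0, 1, 2, 3, 4} is a clique of size 5, and the vertices of any clique must share a bag in every tree decomposition; so some bag has ≥ 5 vertices and tw(G) ≥ 4. Combining the bounds, tw(G) = 4.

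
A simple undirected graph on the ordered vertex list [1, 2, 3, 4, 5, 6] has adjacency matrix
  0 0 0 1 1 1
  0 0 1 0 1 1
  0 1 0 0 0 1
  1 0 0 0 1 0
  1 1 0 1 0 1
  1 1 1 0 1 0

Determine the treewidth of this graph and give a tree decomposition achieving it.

Every bag has size at most 3, so the width is 3 − 1 = 2 and tw(G) ≤ 2. Conversely, {2, 3, 6} is a clique of size 3, and the vertices of any clique must share a bag in every tree decomposition; so some bag has ≥ 3 vertices and tw(G) ≥ 2. Combining the bounds, tw(G) = 2.

Treewidth 2.
One optimal decomposition is:
Bags: B1 = {1, 5, 6}  B2 = {2, 5, 6}  B3 = {1, 4, 5}  B4 = {2, 3, 6}
Tree: B1–B2, B1–B3, B2–B4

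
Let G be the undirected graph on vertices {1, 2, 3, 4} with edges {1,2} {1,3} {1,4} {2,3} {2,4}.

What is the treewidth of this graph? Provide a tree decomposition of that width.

Each bag holds 3 vertices, so the decomposition has width 2, which upper-bounds the treewidth. On the other hand G contains the 3-clique {1, 2, 3}. A clique must lie in a single bag of any decomposition, so no decomposition can have width below 2. Combining the bounds, tw(G) = 2.

Treewidth 2.
One optimal decomposition is:
Bags: B1 = {1, 2, 4}  B2 = {1, 2, 3}
Tree: B1–B2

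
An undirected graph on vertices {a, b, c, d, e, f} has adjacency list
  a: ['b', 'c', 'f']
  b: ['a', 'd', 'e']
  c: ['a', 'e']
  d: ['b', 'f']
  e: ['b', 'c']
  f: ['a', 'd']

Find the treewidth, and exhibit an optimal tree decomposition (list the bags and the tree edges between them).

Treewidth 2.
One optimal decomposition is:
Bags: B1 = {a, c, e}  B2 = {a, b, e}  B3 = {a, b, f}  B4 = {b, d, f}
Tree: B1–B2, B2–B3, B3–B4

The largest bag has 3 vertices, giving width 2; this decomposition certifies tw(G) ≤ 2. For the lower bound, G contains the cycle c–e–b–a–c, so G is not a forest; only forests have treewidth ≤ 1, hence tw(G) ≥ 2. Combining the bounds, tw(G) = 2.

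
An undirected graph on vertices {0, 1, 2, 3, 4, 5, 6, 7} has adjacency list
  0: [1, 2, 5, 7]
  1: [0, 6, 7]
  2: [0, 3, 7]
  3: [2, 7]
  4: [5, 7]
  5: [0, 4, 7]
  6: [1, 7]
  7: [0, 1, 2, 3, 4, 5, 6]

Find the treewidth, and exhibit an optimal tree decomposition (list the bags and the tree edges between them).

Each bag holds 3 vertices, so the decomposition has width 2, which upper-bounds the treewidth. Conversely, {0, 1, 7} is a clique of size 3, and the vertices of any clique must share a bag in every tree decomposition; so some bag has ≥ 3 vertices and tw(G) ≥ 2. Combining the bounds, tw(G) = 2.

Treewidth 2.
One optimal decomposition is:
Bags: B1 = {0, 5, 7}  B2 = {0, 2, 7}  B3 = {0, 1, 7}  B4 = {1, 6, 7}  B5 = {2, 3, 7}  B6 = {4, 5, 7}
Tree: B1–B2, B1–B3, B3–B4, B2–B5, B1–B6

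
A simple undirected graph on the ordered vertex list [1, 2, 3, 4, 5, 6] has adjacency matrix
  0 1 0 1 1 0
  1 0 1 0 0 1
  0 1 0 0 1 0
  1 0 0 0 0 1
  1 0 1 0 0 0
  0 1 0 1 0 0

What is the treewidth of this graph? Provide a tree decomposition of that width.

Treewidth 2.
One such decomposition:
Bags: B1 = {1, 3, 5}  B2 = {1, 2, 3}  B3 = {1, 2, 4}  B4 = {2, 4, 6}
Tree: B1–B2, B2–B3, B3–B4

The largest bag has 3 vertices, giving width 2; this decomposition certifies tw(G) ≤ 2. For the lower bound, G contains the cycle 5–3–2–1–5, so G is not a forest; only forests have treewidth ≤ 1, hence tw(G) ≥ 2. The upper and lower bounds meet at 2, so that is the treewidth.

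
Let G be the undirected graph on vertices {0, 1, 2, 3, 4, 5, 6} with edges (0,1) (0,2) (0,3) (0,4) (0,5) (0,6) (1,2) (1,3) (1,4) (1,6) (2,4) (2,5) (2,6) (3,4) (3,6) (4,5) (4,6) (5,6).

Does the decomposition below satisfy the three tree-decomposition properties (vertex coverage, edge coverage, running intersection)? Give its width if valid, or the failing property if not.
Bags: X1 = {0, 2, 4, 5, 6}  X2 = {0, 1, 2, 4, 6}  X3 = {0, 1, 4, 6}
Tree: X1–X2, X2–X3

No — vertex 3 appears in no bag.

A tree decomposition must satisfy three properties: every vertex lies in some bag; for every edge, both endpoints lie together in some bag; and for every vertex, the bags containing it form a connected subtree. Here vertex 3 appears in no bag, so the decomposition is invalid.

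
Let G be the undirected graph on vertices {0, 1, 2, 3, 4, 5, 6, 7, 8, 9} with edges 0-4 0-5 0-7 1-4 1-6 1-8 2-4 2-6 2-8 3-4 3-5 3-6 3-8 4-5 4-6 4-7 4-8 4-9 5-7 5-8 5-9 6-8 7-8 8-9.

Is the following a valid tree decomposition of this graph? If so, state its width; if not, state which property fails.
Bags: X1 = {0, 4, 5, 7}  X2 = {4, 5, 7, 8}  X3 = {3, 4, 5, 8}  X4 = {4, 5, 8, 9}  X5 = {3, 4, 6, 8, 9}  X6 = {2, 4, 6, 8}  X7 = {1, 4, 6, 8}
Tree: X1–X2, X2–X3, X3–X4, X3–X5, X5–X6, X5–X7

No — bags containing vertex 9 are not connected in the tree.

A tree decomposition must satisfy three properties: every vertex lies in some bag; for every edge, both endpoints lie together in some bag; and for every vertex, the bags containing it form a connected subtree. Here bags containing vertex 9 are not connected in the tree, so the decomposition is invalid.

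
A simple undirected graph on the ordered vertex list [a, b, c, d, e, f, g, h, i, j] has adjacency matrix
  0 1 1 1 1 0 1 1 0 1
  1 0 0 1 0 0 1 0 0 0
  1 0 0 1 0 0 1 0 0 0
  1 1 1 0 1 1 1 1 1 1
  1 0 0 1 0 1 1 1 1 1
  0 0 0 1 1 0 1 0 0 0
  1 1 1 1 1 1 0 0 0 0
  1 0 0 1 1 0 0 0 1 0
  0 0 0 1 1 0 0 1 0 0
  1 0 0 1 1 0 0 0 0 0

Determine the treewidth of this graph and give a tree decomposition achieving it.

Each bag holds 4 vertices, so the decomposition has width 3, which upper-bounds the treewidth. Conversely, {a, d, e, g} is a clique of size 4, and the vertices of any clique must share a bag in every tree decomposition; so some bag has ≥ 4 vertices and tw(G) ≥ 3. Therefore the treewidth is 3.

Treewidth 3.
One optimal decomposition is:
Bags: B1 = {d, e, f, g}  B2 = {a, d, e, g}  B3 = {a, d, e, j}  B4 = {a, b, d, g}  B5 = {a, d, e, h}  B6 = {a, c, d, g}  B7 = {d, e, h, i}
Tree: B1–B2, B2–B3, B2–B4, B2–B5, B2–B6, B5–B7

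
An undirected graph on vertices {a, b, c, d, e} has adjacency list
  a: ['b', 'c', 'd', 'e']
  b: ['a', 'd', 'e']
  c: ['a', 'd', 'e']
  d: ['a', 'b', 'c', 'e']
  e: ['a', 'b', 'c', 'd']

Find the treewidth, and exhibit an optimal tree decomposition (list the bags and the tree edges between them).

Treewidth 3.
One such decomposition:
Bags: B1 = {a, b, d, e}  B2 = {a, c, d, e}
Tree: B1–B2

Every bag has size at most 4, so the width is 4 − 1 = 3 and tw(G) ≤ 3. For the lower bound, the 4 vertices {a, c, d, e} are pairwise adjacent, and any tree decomposition puts a clique entirely inside one bag — forcing width ≥ 3. Hence tw(G) = 3 exactly.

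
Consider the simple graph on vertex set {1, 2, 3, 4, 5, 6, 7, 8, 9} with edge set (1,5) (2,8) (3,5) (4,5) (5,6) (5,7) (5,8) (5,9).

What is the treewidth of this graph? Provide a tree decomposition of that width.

The largest bag has 2 vertices, giving width 1; this decomposition certifies tw(G) ≤ 1. Since G has at least one edge (e.g. 3–5), it is not an edgeless graph, so tw(G) ≥ 1. Therefore the treewidth is 1.

Treewidth 1.
One optimal decomposition is:
Bags: B1 = {3, 5}  B2 = {5, 9}  B3 = {5, 8}  B4 = {5, 7}  B5 = {4, 5}  B6 = {1, 5}  B7 = {2, 8}  B8 = {5, 6}
Tree: B1–B2, B1–B3, B1–B4, B1–B5, B2–B6, B3–B7, B3–B8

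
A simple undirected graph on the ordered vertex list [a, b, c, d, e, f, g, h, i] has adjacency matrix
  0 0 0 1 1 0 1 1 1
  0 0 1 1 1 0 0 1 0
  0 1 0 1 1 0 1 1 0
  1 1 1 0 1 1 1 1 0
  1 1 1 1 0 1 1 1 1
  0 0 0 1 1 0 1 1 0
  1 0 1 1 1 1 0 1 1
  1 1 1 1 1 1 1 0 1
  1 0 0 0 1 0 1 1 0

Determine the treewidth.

4

A width-4 tree decomposition is:
Bags: B1 = {c, d, e, g, h}  B2 = {a, d, e, g, h}  B3 = {d, e, f, g, h}  B4 = {b, c, d, e, h}  B5 = {a, e, g, h, i}
Tree: B1–B2, B1–B3, B1–B4, B2–B5
The largest bag has 5 vertices, giving width 4; this decomposition certifies tw(G) ≤ 4. For the lower bound, the 5 vertices {d, e, f, g, h} are pairwise adjacent, and any tree decomposition puts a clique entirely inside one bag — forcing width ≥ 4. Hence tw(G) = 4 exactly.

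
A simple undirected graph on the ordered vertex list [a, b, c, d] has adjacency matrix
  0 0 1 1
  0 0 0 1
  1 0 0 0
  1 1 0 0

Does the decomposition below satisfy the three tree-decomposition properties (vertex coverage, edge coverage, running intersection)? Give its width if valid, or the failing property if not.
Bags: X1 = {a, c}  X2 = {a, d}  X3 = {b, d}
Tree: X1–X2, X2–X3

Yes; width 1.

Checking the three conditions: (i) the bags cover all of {a, b, c, d}; (ii) for each edge, some bag contains both endpoints; (iii) the bags containing any fixed vertex form a subtree. All hold, so the decomposition is valid with width 2 − 1 = 1.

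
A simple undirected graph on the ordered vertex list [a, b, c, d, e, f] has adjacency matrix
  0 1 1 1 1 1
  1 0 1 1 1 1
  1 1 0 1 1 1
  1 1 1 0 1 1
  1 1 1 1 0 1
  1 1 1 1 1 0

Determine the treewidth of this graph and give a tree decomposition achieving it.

Treewidth 5.
One optimal decomposition is:
Bags: B1 = {a, b, c, d, e, f}
Tree: (single bag)

With just one bag of size 6, the width is 6 − 1 = 5, so tw(G) ≤ 5. For the lower bound, the 6 vertices {a, b, c, d, e, f} are pairwise adjacent, and any tree decomposition puts a clique entirely inside one bag — forcing width ≥ 5. The upper and lower bounds meet at 5, so that is the treewidth.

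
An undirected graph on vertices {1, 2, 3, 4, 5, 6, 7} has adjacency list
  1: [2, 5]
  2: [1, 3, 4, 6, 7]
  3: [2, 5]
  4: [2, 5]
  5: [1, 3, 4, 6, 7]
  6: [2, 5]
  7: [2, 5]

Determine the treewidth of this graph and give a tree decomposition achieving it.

Treewidth 2.
One such decomposition:
Bags: B1 = {2, 5, 7}  B2 = {1, 2, 5}  B3 = {2, 5, 6}  B4 = {2, 4, 5}  B5 = {2, 3, 5}
Tree: B1–B2, B2–B3, B3–B4, B4–B5

The largest bag has 3 vertices, giving width 2; this decomposition certifies tw(G) ≤ 2. For the lower bound, G contains the cycle 5–7–2–1–5, so G is not a forest; only forests have treewidth ≤ 1, hence tw(G) ≥ 2. Combining the bounds, tw(G) = 2.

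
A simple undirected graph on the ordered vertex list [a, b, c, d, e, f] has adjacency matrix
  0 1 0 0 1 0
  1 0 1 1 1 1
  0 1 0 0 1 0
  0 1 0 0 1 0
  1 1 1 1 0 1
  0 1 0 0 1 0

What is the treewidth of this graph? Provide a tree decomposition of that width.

Treewidth 2.
One optimal decomposition is:
Bags: B1 = {b, c, e}  B2 = {b, e, f}  B3 = {a, b, e}  B4 = {b, d, e}
Tree: B1–B2, B2–B3, B1–B4

Each bag holds 3 vertices, so the decomposition has width 2, which upper-bounds the treewidth. On the other hand G contains the 3-clique {b, d, e}. A clique must lie in a single bag of any decomposition, so no decomposition can have width below 2. The upper and lower bounds meet at 2, so that is the treewidth.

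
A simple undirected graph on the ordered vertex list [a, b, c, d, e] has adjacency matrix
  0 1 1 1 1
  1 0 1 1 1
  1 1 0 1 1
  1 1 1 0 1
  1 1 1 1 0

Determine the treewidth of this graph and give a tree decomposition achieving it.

With just one bag of size 5, the width is 5 − 1 = 4, so tw(G) ≤ 4. For the lower bound, the 5 vertices {a, b, c, d, e} are pairwise adjacent, and any tree decomposition puts a clique entirely inside one bag — forcing width ≥ 4. Therefore the treewidth is 4.

Treewidth 4.
One such decomposition:
Bags: B1 = {a, b, c, d, e}
Tree: (single bag)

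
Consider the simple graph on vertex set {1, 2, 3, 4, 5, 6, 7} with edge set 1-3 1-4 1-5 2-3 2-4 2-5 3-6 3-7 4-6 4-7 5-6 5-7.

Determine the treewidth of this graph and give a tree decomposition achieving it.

Treewidth 3.
One such decomposition:
Bags: B1 = {3, 4, 5, 6}  B2 = {2, 3, 4, 5}  B3 = {1, 3, 4, 5}  B4 = {3, 4, 5, 7}
Tree: B1–B2, B2–B3, B3–B4

Each bag holds 4 vertices, so the decomposition has width 3, which upper-bounds the treewidth. For the lower bound: the 4 vertex sets {4,6}, {2,3}, {5}, {1} are disjoint, each induces a connected subgraph, and every pair is joined by at least one edge of G. Contracting each set to a single vertex therefore yields K_{4} as a minor, and since treewidth is minor-monotone, tw(G) ≥ tw(K_{4}) = 3. Therefore the treewidth is 3.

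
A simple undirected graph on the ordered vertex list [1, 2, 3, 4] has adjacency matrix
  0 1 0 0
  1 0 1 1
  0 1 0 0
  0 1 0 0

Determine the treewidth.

1

A width-1 tree decomposition is:
Bags: B1 = {2, 4}  B2 = {1, 2}  B3 = {2, 3}
Tree: B1–B2, B1–B3
The largest bag has 2 vertices, giving width 1; this decomposition certifies tw(G) ≤ 1. Any graph with an edge has treewidth ≥ 1, and G has the edge 4–2. Hence tw(G) = 1 exactly.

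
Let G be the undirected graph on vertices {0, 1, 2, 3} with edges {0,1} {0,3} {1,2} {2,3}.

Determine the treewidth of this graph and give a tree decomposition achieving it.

Every bag has size at most 3, so the width is 3 − 1 = 2 and tw(G) ≤ 2. For the lower bound, G contains the cycle 3–0–1–2–3, so G is not a forest; only forests have treewidth ≤ 1, hence tw(G) ≥ 2. The upper and lower bounds meet at 2, so that is the treewidth.

Treewidth 2.
One optimal decomposition is:
Bags: B1 = {0, 1, 3}  B2 = {1, 2, 3}
Tree: B1–B2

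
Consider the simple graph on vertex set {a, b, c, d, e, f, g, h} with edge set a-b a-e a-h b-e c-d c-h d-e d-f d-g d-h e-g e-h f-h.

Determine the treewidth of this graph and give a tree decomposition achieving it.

Each bag holds 3 vertices, so the decomposition has width 2, which upper-bounds the treewidth. Conversely, {d, e, g} is a clique of size 3, and the vertices of any clique must share a bag in every tree decomposition; so some bag has ≥ 3 vertices and tw(G) ≥ 2. Combining the bounds, tw(G) = 2.

Treewidth 2.
Bags: B1 = {c, d, h}  B2 = {d, e, h}  B3 = {a, e, h}  B4 = {a, b, e}  B5 = {d, f, h}  B6 = {d, e, g}
Tree: B1–B2, B2–B3, B3–B4, B2–B5, B2–B6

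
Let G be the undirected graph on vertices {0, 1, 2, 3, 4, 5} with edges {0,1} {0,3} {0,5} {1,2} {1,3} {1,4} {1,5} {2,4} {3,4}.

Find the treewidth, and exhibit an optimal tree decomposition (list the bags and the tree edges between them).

Treewidth 2.
Bags: B1 = {0, 1, 3}  B2 = {0, 1, 5}  B3 = {1, 3, 4}  B4 = {1, 2, 4}
Tree: B1–B2, B1–B3, B3–B4

Every bag has size at most 3, so the width is 3 − 1 = 2 and tw(G) ≤ 2. On the other hand G contains the 3-clique {0, 1, 3}. A clique must lie in a single bag of any decomposition, so no decomposition can have width below 2. The upper and lower bounds meet at 2, so that is the treewidth.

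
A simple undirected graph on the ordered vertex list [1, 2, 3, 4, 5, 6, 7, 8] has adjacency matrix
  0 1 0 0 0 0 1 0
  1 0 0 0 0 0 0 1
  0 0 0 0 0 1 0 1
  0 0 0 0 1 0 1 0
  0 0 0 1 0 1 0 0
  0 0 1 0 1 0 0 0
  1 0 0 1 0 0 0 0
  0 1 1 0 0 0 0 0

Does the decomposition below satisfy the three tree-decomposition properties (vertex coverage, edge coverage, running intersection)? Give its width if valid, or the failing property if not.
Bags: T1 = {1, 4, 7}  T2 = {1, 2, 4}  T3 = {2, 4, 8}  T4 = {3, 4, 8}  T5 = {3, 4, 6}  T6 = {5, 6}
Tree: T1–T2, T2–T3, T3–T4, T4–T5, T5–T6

A tree decomposition must satisfy three properties: every vertex lies in some bag; for every edge, both endpoints lie together in some bag; and for every vertex, the bags containing it form a connected subtree. Here edge (4,5) lies in no bag, so the decomposition is invalid.

No — edge (4,5) lies in no bag.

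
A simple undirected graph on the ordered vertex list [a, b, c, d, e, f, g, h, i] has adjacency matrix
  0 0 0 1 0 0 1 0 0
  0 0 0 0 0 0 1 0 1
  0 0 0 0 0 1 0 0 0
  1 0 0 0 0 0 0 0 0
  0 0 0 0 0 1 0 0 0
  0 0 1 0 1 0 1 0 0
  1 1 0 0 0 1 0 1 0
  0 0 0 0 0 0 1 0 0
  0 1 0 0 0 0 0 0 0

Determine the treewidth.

1

A width-1 tree decomposition is:
Bags: B1 = {a, g}  B2 = {f, g}  B3 = {a, d}  B4 = {b, g}  B5 = {e, f}  B6 = {g, h}  B7 = {b, i}  B8 = {c, f}
Tree: B1–B2, B1–B3, B2–B4, B2–B5, B4–B6, B4–B7, B5–B8
Each bag holds 2 vertices, so the decomposition has width 1, which upper-bounds the treewidth. G has an edge, so its treewidth is at least 1. Hence tw(G) = 1 exactly.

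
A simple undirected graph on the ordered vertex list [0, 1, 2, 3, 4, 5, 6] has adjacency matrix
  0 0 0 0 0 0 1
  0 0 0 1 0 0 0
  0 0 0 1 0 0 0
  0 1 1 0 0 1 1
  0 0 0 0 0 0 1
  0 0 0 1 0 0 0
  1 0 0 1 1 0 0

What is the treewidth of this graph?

1

A width-1 tree decomposition is:
Bags: B1 = {3, 5}  B2 = {3, 6}  B3 = {2, 3}  B4 = {0, 6}  B5 = {4, 6}  B6 = {1, 3}
Tree: B1–B2, B2–B3, B2–B4, B4–B5, B2–B6
Every bag has size at most 2, so the width is 2 − 1 = 1 and tw(G) ≤ 1. Since G has at least one edge (e.g. 3–5), it is not an edgeless graph, so tw(G) ≥ 1. The upper and lower bounds meet at 1, so that is the treewidth.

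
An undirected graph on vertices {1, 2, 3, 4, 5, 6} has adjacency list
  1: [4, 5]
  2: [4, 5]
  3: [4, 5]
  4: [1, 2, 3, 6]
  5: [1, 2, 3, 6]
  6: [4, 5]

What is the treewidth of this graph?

2

A width-2 tree decomposition is:
Bags: B1 = {4, 5, 6}  B2 = {3, 4, 5}  B3 = {2, 4, 5}  B4 = {1, 4, 5}
Tree: B1–B2, B2–B3, B3–B4
Each bag holds 3 vertices, so the decomposition has width 2, which upper-bounds the treewidth. Since 6–5–3–4–6 is a cycle in G, G is not acyclic. Forests are exactly the graphs of treewidth ≤ 1, so tw(G) ≥ 2. Hence tw(G) = 2 exactly.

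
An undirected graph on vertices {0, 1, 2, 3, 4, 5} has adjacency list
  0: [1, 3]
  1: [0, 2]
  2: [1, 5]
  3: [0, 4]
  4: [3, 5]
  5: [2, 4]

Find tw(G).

2

A width-2 tree decomposition is:
Bags: B1 = {0, 3, 4}  B2 = {0, 4, 5}  B3 = {0, 2, 5}  B4 = {0, 1, 2}
Tree: B1–B2, B2–B3, B3–B4
Every bag has size at most 3, so the width is 3 − 1 = 2 and tw(G) ≤ 2. Since 0–3–4–5–2–1–0 is a cycle in G, G is not acyclic. Forests are exactly the graphs of treewidth ≤ 1, so tw(G) ≥ 2. Therefore the treewidth is 2.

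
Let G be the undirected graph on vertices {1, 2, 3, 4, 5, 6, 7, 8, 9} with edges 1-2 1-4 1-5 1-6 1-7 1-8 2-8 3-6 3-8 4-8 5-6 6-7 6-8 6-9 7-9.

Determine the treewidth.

A width-2 tree decomposition is:
Bags: B1 = {1, 2, 8}  B2 = {1, 6, 8}  B3 = {1, 5, 6}  B4 = {1, 6, 7}  B5 = {6, 7, 9}  B6 = {1, 4, 8}  B7 = {3, 6, 8}
Tree: B1–B2, B2–B3, B2–B4, B4–B5, B2–B6, B2–B7
Each bag holds 3 vertices, so the decomposition has width 2, which upper-bounds the treewidth. For the lower bound, the 3 vertices {1, 2, 8} are pairwise adjacent, and any tree decomposition puts a clique entirely inside one bag — forcing width ≥ 2. Combining the bounds, tw(G) = 2.

2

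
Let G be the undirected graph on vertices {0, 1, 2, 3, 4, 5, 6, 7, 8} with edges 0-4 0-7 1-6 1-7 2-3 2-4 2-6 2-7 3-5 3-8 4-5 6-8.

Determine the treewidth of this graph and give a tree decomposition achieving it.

Treewidth 3.
One such decomposition:
Bags: B1 = {3, 4, 5, 8}  B2 = {2, 3, 4, 8}  B3 = {2, 4, 6, 8}  B4 = {0, 2, 4, 6}  B5 = {0, 2, 6, 7}  B6 = {0, 1, 6, 7}
Tree: B1–B2, B2–B3, B3–B4, B4–B5, B5–B6

The largest bag has 4 vertices, giving width 3; this decomposition certifies tw(G) ≤ 3. For the lower bound: the 4 vertex sets {3,5,8}, {4}, {2}, {0,1,6,7} are disjoint, each induces a connected subgraph, and every pair is joined by at least one edge of G. Contracting each set to a single vertex therefore yields K_{4} as a minor, and since treewidth is minor-monotone, tw(G) ≥ tw(K_{4}) = 3. Hence tw(G) = 3 exactly.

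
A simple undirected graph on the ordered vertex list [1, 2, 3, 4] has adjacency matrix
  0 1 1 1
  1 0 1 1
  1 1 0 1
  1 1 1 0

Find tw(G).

3

A width-3 tree decomposition is:
Bags: B1 = {1, 2, 3, 4}
Tree: (single bag)
With just one bag of size 4, the width is 4 − 1 = 3, so tw(G) ≤ 3. On the other hand G contains the 4-clique {1, 2, 3, 4}. A clique must lie in a single bag of any decomposition, so no decomposition can have width below 3. Combining the bounds, tw(G) = 3.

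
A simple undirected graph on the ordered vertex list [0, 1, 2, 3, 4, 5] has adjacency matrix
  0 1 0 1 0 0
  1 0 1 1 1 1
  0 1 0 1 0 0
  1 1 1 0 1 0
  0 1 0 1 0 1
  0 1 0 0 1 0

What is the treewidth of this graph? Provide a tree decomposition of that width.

Treewidth 2.
One such decomposition:
Bags: B1 = {0, 1, 3}  B2 = {1, 3, 4}  B3 = {1, 2, 3}  B4 = {1, 4, 5}
Tree: B1–B2, B2–B3, B2–B4

Each bag holds 3 vertices, so the decomposition has width 2, which upper-bounds the treewidth. For the lower bound, the 3 vertices {0, 1, 3} are pairwise adjacent, and any tree decomposition puts a clique entirely inside one bag — forcing width ≥ 2. Therefore the treewidth is 2.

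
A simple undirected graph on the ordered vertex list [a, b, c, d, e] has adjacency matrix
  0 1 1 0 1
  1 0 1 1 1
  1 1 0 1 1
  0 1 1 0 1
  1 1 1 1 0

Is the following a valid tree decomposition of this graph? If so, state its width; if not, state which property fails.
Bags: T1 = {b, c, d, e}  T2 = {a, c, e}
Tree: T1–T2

A tree decomposition must satisfy three properties: every vertex lies in some bag; for every edge, both endpoints lie together in some bag; and for every vertex, the bags containing it form a connected subtree. Here edge (b,a) lies in no bag, so the decomposition is invalid.

No — edge (b,a) lies in no bag.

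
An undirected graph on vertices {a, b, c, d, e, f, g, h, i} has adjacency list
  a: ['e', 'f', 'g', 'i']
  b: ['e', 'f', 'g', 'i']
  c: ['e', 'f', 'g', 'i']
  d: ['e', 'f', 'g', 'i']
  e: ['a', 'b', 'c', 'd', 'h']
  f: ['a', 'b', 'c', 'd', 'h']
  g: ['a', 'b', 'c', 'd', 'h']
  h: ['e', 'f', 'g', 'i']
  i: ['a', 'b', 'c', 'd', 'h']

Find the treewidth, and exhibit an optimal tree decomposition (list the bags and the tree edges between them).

Each bag holds 5 vertices, so the decomposition has width 4, which upper-bounds the treewidth. For the lower bound: the 5 vertex sets {d,g}, {f,h}, {c,i}, {e}, {b} are disjoint, each induces a connected subgraph, and every pair is joined by at least one edge of G. Contracting each set to a single vertex therefore yields K_{5} as a minor, and since treewidth is minor-monotone, tw(G) ≥ tw(K_{5}) = 4. The upper and lower bounds meet at 4, so that is the treewidth.

Treewidth 4.
One optimal decomposition is:
Bags: B1 = {d, e, f, g, i}  B2 = {e, f, g, h, i}  B3 = {c, e, f, g, i}  B4 = {b, e, f, g, i}  B5 = {a, e, f, g, i}
Tree: B1–B2, B2–B3, B3–B4, B4–B5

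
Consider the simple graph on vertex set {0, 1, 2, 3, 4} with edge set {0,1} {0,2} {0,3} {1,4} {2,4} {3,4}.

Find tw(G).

2

A width-2 tree decomposition is:
Bags: B1 = {0, 1, 4}  B2 = {0, 3, 4}  B3 = {0, 2, 4}
Tree: B1–B2, B2–B3
Every bag has size at most 3, so the width is 3 − 1 = 2 and tw(G) ≤ 2. For the lower bound, G contains the cycle 4–1–0–3–4, so G is not a forest; only forests have treewidth ≤ 1, hence tw(G) ≥ 2. Therefore the treewidth is 2.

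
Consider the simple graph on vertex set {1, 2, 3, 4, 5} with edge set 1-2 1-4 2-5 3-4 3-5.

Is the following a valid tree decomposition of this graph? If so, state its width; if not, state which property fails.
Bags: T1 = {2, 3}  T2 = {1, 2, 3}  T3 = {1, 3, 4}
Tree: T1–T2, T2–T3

No — vertex 5 appears in no bag.

A tree decomposition must satisfy three properties: every vertex lies in some bag; for every edge, both endpoints lie together in some bag; and for every vertex, the bags containing it form a connected subtree. Here vertex 5 appears in no bag, so the decomposition is invalid.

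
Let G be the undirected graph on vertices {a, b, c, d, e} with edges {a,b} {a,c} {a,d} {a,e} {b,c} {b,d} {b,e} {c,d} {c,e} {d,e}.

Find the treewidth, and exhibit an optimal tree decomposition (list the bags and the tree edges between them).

A single bag containing all 5 vertices is trivially a valid decomposition of width 4. Conversely, {a, b, c, d, e} is a clique of size 5, and the vertices of any clique must share a bag in every tree decomposition; so some bag has ≥ 5 vertices and tw(G) ≥ 4. Hence tw(G) = 4 exactly.

Treewidth 4.
One such decomposition:
Bags: B1 = {a, b, c, d, e}
Tree: (single bag)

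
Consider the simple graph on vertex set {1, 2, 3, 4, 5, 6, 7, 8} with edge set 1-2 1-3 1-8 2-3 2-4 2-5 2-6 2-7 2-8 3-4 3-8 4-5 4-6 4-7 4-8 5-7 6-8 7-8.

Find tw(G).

A width-3 tree decomposition is:
Bags: B1 = {2, 3, 4, 8}  B2 = {2, 4, 7, 8}  B3 = {2, 4, 6, 8}  B4 = {1, 2, 3, 8}  B5 = {2, 4, 5, 7}
Tree: B1–B2, B2–B3, B1–B4, B2–B5
Every bag has size at most 4, so the width is 4 − 1 = 3 and tw(G) ≤ 3. For the lower bound, the 4 vertices {1, 2, 3, 8} are pairwise adjacent, and any tree decomposition puts a clique entirely inside one bag — forcing width ≥ 3. The upper and lower bounds meet at 3, so that is the treewidth.

3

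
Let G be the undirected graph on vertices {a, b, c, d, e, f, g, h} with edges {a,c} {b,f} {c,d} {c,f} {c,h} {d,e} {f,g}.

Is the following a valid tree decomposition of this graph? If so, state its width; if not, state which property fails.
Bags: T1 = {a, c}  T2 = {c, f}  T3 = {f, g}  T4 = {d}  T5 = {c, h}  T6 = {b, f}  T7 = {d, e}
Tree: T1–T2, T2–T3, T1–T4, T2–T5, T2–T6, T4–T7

No — edge (c,d) lies in no bag.

A tree decomposition must satisfy three properties: every vertex lies in some bag; for every edge, both endpoints lie together in some bag; and for every vertex, the bags containing it form a connected subtree. Here edge (c,d) lies in no bag, so the decomposition is invalid.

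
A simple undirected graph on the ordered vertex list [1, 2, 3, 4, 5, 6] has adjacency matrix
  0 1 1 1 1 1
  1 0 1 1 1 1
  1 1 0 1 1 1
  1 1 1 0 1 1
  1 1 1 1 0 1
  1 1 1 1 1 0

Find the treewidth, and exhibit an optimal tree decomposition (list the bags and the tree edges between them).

With just one bag of size 6, the width is 6 − 1 = 5, so tw(G) ≤ 5. Conversely, {1, 2, 3, 4, 5, 6} is a clique of size 6, and the vertices of any clique must share a bag in every tree decomposition; so some bag has ≥ 6 vertices and tw(G) ≥ 5. The upper and lower bounds meet at 5, so that is the treewidth.

Treewidth 5.
Bags: B1 = {1, 2, 3, 4, 5, 6}
Tree: (single bag)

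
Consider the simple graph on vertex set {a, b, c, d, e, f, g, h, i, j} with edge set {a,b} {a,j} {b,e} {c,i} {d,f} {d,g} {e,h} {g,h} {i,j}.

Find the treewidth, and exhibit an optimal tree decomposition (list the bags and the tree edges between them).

The largest bag has 2 vertices, giving width 1; this decomposition certifies tw(G) ≤ 1. Any graph with an edge has treewidth ≥ 1, and G has the edge c–i. Therefore the treewidth is 1.

Treewidth 1.
One optimal decomposition is:
Bags: B1 = {c, i}  B2 = {i, j}  B3 = {a, j}  B4 = {a, b}  B5 = {b, e}  B6 = {e, h}  B7 = {g, h}  B8 = {d, g}  B9 = {d, f}
Tree: B1–B2, B2–B3, B3–B4, B4–B5, B5–B6, B6–B7, B7–B8, B8–B9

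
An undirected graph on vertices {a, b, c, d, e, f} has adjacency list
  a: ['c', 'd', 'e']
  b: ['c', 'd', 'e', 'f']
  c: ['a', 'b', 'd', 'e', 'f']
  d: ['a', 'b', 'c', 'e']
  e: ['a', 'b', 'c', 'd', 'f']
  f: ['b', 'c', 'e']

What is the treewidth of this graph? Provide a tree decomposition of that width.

Treewidth 3.
One such decomposition:
Bags: B1 = {b, c, d, e}  B2 = {a, c, d, e}  B3 = {b, c, e, f}
Tree: B1–B2, B1–B3

Each bag holds 4 vertices, so the decomposition has width 3, which upper-bounds the treewidth. Conversely, {a, c, d, e} is a clique of size 4, and the vertices of any clique must share a bag in every tree decomposition; so some bag has ≥ 4 vertices and tw(G) ≥ 3. Combining the bounds, tw(G) = 3.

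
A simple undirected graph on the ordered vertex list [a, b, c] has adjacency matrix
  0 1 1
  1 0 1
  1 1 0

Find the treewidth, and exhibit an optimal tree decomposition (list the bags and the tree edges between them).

A single bag containing all 3 vertices is trivially a valid decomposition of width 2. For the lower bound, the 3 vertices {a, b, c} are pairwise adjacent, and any tree decomposition puts a clique entirely inside one bag — forcing width ≥ 2. Combining the bounds, tw(G) = 2.

Treewidth 2.
One optimal decomposition is:
Bags: B1 = {a, b, c}
Tree: (single bag)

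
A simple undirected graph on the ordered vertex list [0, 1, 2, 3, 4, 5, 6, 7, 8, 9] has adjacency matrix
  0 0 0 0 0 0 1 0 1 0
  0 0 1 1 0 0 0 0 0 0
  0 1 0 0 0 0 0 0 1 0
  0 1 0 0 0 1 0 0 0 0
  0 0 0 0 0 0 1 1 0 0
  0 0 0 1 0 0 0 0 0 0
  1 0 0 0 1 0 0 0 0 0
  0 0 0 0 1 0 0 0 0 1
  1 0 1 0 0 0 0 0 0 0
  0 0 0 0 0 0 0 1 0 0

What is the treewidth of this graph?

1

A width-1 tree decomposition is:
Bags: B1 = {7, 9}  B2 = {4, 7}  B3 = {4, 6}  B4 = {0, 6}  B5 = {0, 8}  B6 = {2, 8}  B7 = {1, 2}  B8 = {1, 3}  B9 = {3, 5}
Tree: B1–B2, B2–B3, B3–B4, B4–B5, B5–B6, B6–B7, B7–B8, B8–B9
Every bag has size at most 2, so the width is 2 − 1 = 1 and tw(G) ≤ 1. Since G has at least one edge (e.g. 9–7), it is not an edgeless graph, so tw(G) ≥ 1. Therefore the treewidth is 1.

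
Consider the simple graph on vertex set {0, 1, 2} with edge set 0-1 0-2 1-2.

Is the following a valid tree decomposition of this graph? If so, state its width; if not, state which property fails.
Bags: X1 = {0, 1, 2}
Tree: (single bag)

Every vertex of G appears in some bag (union = {0, 1, 2}); every edge is covered by a bag; and for each vertex v the set of bags containing v is connected in the bag tree. The decomposition is therefore valid. The largest bag has 3 vertices, so the width is 2.

Yes; width 2.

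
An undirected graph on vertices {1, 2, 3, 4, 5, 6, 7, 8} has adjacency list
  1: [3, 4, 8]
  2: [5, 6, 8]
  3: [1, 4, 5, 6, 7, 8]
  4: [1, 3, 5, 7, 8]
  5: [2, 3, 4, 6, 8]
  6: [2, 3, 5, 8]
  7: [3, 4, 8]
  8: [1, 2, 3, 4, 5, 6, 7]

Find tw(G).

3

A width-3 tree decomposition is:
Bags: B1 = {3, 4, 5, 8}  B2 = {3, 5, 6, 8}  B3 = {1, 3, 4, 8}  B4 = {3, 4, 7, 8}  B5 = {2, 5, 6, 8}
Tree: B1–B2, B1–B3, B1–B4, B2–B5
Each bag holds 4 vertices, so the decomposition has width 3, which upper-bounds the treewidth. Conversely, {2, 5, 6, 8} is a clique of size 4, and the vertices of any clique must share a bag in every tree decomposition; so some bag has ≥ 4 vertices and tw(G) ≥ 3. Combining the bounds, tw(G) = 3.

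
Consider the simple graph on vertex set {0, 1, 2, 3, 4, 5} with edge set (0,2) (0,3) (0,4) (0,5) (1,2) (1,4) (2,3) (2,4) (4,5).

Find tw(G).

A width-2 tree decomposition is:
Bags: B1 = {0, 4, 5}  B2 = {0, 2, 4}  B3 = {0, 2, 3}  B4 = {1, 2, 4}
Tree: B1–B2, B2–B3, B2–B4
Each bag holds 3 vertices, so the decomposition has width 2, which upper-bounds the treewidth. On the other hand G contains the 3-clique {0, 2, 3}. A clique must lie in a single bag of any decomposition, so no decomposition can have width below 2. Hence tw(G) = 2 exactly.

2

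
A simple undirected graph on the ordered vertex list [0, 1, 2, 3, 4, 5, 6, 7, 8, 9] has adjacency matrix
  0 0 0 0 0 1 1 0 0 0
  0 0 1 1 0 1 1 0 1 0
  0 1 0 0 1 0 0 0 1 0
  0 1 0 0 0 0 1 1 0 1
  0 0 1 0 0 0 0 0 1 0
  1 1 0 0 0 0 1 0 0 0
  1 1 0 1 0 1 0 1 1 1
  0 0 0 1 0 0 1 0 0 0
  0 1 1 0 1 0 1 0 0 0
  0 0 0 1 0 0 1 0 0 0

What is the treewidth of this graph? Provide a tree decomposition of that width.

Every bag has size at most 3, so the width is 3 − 1 = 2 and tw(G) ≤ 2. On the other hand G contains the 3-clique {1, 2, 8}. A clique must lie in a single bag of any decomposition, so no decomposition can have width below 2. The upper and lower bounds meet at 2, so that is the treewidth.

Treewidth 2.
One such decomposition:
Bags: B1 = {1, 3, 6}  B2 = {1, 5, 6}  B3 = {1, 6, 8}  B4 = {0, 5, 6}  B5 = {3, 6, 9}  B6 = {1, 2, 8}  B7 = {3, 6, 7}  B8 = {2, 4, 8}
Tree: B1–B2, B2–B3, B2–B4, B1–B5, B3–B6, B1–B7, B6–B8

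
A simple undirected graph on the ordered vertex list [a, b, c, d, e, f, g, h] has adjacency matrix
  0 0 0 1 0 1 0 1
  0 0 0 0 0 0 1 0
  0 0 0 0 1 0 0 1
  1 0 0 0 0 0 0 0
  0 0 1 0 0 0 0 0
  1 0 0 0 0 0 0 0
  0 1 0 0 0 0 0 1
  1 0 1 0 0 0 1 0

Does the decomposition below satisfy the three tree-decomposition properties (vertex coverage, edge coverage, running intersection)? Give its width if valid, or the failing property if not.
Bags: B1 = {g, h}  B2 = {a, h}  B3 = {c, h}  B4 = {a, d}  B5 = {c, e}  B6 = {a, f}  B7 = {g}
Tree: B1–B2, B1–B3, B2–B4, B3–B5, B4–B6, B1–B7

No — vertex b appears in no bag.

A tree decomposition must satisfy three properties: every vertex lies in some bag; for every edge, both endpoints lie together in some bag; and for every vertex, the bags containing it form a connected subtree. Here vertex b appears in no bag, so the decomposition is invalid.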